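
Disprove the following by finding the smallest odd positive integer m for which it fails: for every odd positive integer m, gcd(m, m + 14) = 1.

m = 7

A counterexample is any odd positive integer m such that gcd(m, m + 14) > 1; we check each in order.
m = 1: gcd(1, 15) = 1.
m = 3: gcd(3, 17) = 1.
m = 5: gcd(5, 19) = 1.
m = 7: gcd(7, 21) = 7.
Hence m = 7 is a counterexample.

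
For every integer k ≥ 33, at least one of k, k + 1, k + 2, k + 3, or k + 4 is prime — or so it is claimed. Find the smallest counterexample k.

We need the least integer k ≥ 33 for which k, k + 1, k + 2, k + 3, k + 4 are all composite.
For k = 33, 34, 35, 36, …, 45, 46, 47 the conclusion holds.
k = 48: 48 = 2 × 24; 49 = 7 × 7; 50 = 2 × 25; 51 = 3 × 17; 52 = 2 × 26 — all composite.

k = 48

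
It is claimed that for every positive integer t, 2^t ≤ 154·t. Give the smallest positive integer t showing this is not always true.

t = 11

The first 10 eligible values, up to t = 10, all satisfy the conclusion.
t = 11: 2^t = 2048 and 154·t = 1694, so 2048 > 1694.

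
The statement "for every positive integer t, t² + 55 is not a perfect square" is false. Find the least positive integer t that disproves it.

t = 1: 1² + 55 = 56, not a perfect square.
t = 2: 2² + 55 = 59, not a perfect square.
t = 3: 3² + 55 = 64 = 8², a perfect square.
Hence t = 3 is a counterexample.

t = 3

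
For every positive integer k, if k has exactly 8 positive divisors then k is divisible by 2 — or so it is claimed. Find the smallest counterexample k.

For k = 24, 30, 40, 42, …, 88, 102, 104 the conclusion holds.
k = 105: τ(105) = 8; 105 mod 2 = 1.

k = 105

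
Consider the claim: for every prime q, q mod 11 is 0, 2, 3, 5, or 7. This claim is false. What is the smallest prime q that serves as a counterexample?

q = 17

Check each prime q in order until the claim fails.
q = 2: 2 mod 11 = 2.
q = 3: 3 mod 11 = 3.
q = 5: 5 mod 11 = 5.
q = 7: 7 mod 11 = 7.
q = 11: 11 mod 11 = 0.
q = 13: 13 mod 11 = 2.
q = 17: 17 mod 11 = 6 — not in {0, 2, 3, 5, 7}.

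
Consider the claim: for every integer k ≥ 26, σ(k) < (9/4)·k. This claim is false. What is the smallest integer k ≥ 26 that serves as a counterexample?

Check each integer k ≥ 26 in order until the claim fails.
The first 4 eligible values, up to k = 29, all satisfy the conclusion.
k = 30: σ(30) = 72; 72 ≥ 135/2.
Thus k = 30 disproves the claim, and no smaller k works.

k = 30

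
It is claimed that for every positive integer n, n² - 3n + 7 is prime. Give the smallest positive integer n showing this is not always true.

n = 6

For n = 1, 2, 3, 4, 5 the conclusion holds.
n = 6: n² - 3n + 7 = 25 = 5 × 5, composite.
Thus n = 6 disproves the claim, and no smaller n works.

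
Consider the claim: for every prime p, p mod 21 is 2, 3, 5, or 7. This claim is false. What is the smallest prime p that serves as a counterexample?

p = 11

We need the least prime p for which the claim fails.
For p = 2, 3, 5, 7 the conclusion holds.
p = 11: 11 mod 21 = 11 — not in {2, 3, 5, 7}.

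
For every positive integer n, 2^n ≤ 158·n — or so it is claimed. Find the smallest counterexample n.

n = 11

A counterexample is any positive integer n such that 2^n > 158·n; we check each in order.
For n = 1, 2, 3, 4, 5, 6, 7, 8, 9, 10 the conclusion holds.
n = 11: 2^n = 2048 and 158·n = 1738, so 2048 > 1738.
Thus n = 11 disproves the claim, and no smaller n works.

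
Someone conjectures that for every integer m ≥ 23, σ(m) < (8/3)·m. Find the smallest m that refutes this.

m = 60

The first 37 eligible values, up to m = 59, all satisfy the conclusion.
m = 60: σ(60) = 168; 168 ≥ 160.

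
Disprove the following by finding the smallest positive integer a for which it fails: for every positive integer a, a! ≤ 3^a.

a = 7

The first 6 eligible values, up to a = 6, all satisfy the conclusion.
a = 7: a! = 5040 and 3^a = 2187, so 5040 > 2187.
Thus a = 7 disproves the claim, and no smaller a works.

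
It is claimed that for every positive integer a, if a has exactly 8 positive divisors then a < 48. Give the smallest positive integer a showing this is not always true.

We need the least positive integer a for which a has exactly 8 positive divisors but the claim fails.
The first 4 eligible values, up to a = 42, all satisfy the conclusion.
a = 54: τ(54) = 8; 54 ≥ 48.
Hence a = 54 is a counterexample.

a = 54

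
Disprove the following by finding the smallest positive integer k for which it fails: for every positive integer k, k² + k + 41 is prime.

k = 40

A counterexample is any positive integer k such that k² + k + 41 is not prime; we check each in order.
For k = 1, 2, 3, 4, …, 37, 38, 39 the conclusion holds.
k = 40: k² + k + 41 = 1681 = 41 × 41, composite.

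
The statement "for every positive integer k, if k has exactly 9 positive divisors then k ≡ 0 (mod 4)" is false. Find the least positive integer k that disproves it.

k = 225

A counterexample is any positive integer k such that k has exactly 9 positive divisors but the claim fails; we check each in order.
For k = 36, 100, 196 the conclusion holds.
k = 225: τ(225) = 9; 225 ≡ 1 (mod 4).
So k = 225 is the smallest counterexample.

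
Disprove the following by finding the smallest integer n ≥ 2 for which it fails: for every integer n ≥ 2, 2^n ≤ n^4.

n = 17

A counterexample is any integer n ≥ 2 such that 2^n > n^4; we check each in order.
For n = 2, 3, 4, 5, …, 14, 15, 16 the conclusion holds.
n = 17: 2^n = 131072 and n^4 = 83521, so 131072 > 83521.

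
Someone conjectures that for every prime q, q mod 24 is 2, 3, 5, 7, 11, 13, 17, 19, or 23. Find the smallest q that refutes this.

Check each prime q in order until the claim fails.
For q = 2, 3, 5, 7, …, 61, 67, 71 the conclusion holds.
q = 73: 73 mod 24 = 1 — not in {2, 3, 5, 7, 11, 13, 17, 19, 23}.

q = 73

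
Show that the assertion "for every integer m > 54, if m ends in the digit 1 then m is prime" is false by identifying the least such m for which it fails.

A counterexample is any integer m > 54 such that m ends in the digit 1 but m is not prime; we check each in order.
m = 61: 61 ends in 1 and is prime.
m = 71: 71 ends in 1 and is prime.
m = 81: 81 ends in 1; 81 = 3 × 27, composite.
Hence m = 81 is a counterexample.

m = 81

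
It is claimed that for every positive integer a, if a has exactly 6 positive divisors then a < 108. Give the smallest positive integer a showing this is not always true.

a = 116

A counterexample is any positive integer a such that a has exactly 6 positive divisors but the claim fails; we check each in order.
For a = 12, 18, 20, 28, …, 92, 98, 99 the conclusion holds.
a = 116: τ(116) = 6; 116 ≥ 108.
Hence a = 116 is a counterexample.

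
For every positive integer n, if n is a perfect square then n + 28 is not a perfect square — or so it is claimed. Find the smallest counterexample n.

n = 36

For n = 1, 4, 9, 16, 25 the conclusion holds.
n = 36: 36 = 6² and 36 + 28 = 64 = 8².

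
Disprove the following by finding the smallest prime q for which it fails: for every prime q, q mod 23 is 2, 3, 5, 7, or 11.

We need the least prime q for which the claim fails.
q = 2: 2 mod 23 = 2.
q = 3: 3 mod 23 = 3.
q = 5: 5 mod 23 = 5.
q = 7: 7 mod 23 = 7.
q = 11: 11 mod 23 = 11.
q = 13: 13 mod 23 = 13 — not in {2, 3, 5, 7, 11}.
Thus q = 13 disproves the claim, and no smaller q works.

q = 13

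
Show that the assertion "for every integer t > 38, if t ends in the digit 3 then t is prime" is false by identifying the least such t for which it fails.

t = 63

We need the least integer t > 38 for which t ends in the digit 3 but t is not prime.
t = 43: 43 ends in 3 and is prime.
t = 53: 53 ends in 3 and is prime.
t = 63: 63 ends in 3; 63 = 3 × 21, composite.
So t = 63 is the smallest counterexample.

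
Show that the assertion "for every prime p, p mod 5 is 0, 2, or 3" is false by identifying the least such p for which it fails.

p = 11

We need the least prime p for which the claim fails.
For p = 2, 3, 5, 7 the conclusion holds.
p = 11: 11 mod 5 = 1 — not in {0, 2, 3}.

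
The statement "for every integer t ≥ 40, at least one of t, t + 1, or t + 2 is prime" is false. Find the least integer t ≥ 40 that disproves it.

t = 44

We need the least integer t ≥ 40 for which t, t + 1, t + 2 are all composite.
The first 4 eligible values, up to t = 43, all satisfy the conclusion.
t = 44: 44 = 2 × 22; 45 = 3 × 15; 46 = 2 × 23 — all composite.
So t = 44 is the smallest counterexample.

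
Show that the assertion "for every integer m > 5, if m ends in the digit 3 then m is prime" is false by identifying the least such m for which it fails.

For m = 13, 23 the conclusion holds.
m = 33: 33 ends in 3; 33 = 3 × 11, composite.

m = 33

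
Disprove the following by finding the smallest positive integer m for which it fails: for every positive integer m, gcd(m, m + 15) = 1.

m = 3

We need the least positive integer m for which gcd(m, m + 15) > 1.
m = 1: gcd(1, 16) = 1.
m = 2: gcd(2, 17) = 1.
m = 3: gcd(3, 18) = 3.
Hence m = 3 is a counterexample.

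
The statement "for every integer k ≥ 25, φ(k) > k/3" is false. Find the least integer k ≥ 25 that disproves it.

k = 30

k = 25: φ(25) = 20 and 25/3 = 25/3, so φ(25) > 25/3.
k = 26: φ(26) = 12 and 26/3 = 26/3, so φ(26) > 26/3.
k = 27: φ(27) = 18 and 27/3 = 9, so φ(27) > 27/3.
k = 28: φ(28) = 12 and 28/3 = 28/3, so φ(28) > 28/3.
k = 29: φ(29) = 28 and 29/3 = 29/3, so φ(29) > 29/3.
k = 30: φ(30) = 8 and 30/3 = 10, so φ(30) ≤ 30/3.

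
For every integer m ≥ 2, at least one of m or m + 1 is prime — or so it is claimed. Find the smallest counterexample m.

Check each integer m ≥ 2 in order until m, m + 1 are both composite.
For m = 2, 3, 4, 5, 6, 7 the conclusion holds.
m = 8: 8 = 2 × 4; 9 = 3 × 3 — both composite.

m = 8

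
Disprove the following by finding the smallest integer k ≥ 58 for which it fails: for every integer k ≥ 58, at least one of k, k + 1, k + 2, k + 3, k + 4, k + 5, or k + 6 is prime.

k = 90

A counterexample is any integer k ≥ 58 such that k, k + 1, k + 2, k + 3, k + 4, k + 5, k + 6 are all composite; we check each in order.
For k = 58, 59, 60, 61, …, 87, 88, 89 the conclusion holds.
k = 90: 90 = 2 × 45; 91 = 7 × 13; 92 = 2 × 46; 93 = 3 × 31; 94 = 2 × 47; 95 = 5 × 19; 96 = 2 × 48 — all composite.
Thus k = 90 disproves the claim, and no smaller k works.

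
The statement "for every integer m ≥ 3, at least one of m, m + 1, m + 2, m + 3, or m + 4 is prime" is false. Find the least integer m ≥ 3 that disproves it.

For m = 3, 4, 5, 6, …, 21, 22, 23 the conclusion holds.
m = 24: 24 = 2 × 12; 25 = 5 × 5; 26 = 2 × 13; 27 = 3 × 9; 28 = 2 × 14 — all composite.

m = 24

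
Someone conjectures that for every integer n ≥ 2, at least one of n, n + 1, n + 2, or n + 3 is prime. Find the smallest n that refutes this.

The first 22 eligible values, up to n = 23, all satisfy the conclusion.
n = 24: 24 = 2 × 12; 25 = 5 × 5; 26 = 2 × 13; 27 = 3 × 9 — all composite.
Hence n = 24 is a counterexample.

n = 24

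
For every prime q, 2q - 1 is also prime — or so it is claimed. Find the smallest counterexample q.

A counterexample is any prime q such that 2q - 1 is not prime; we check each in order.
For q = 2, 3 the conclusion holds.
q = 5: 2q - 1 = 9 = 3 × 3, not prime.
So q = 5 is the smallest counterexample.

q = 5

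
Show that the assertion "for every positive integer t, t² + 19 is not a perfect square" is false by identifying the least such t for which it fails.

t = 9

Check each positive integer t in order until t² + 19 is a perfect square.
For t = 1, 2, 3, 4, 5, 6, 7, 8 the conclusion holds.
t = 9: 9² + 19 = 100 = 10², a perfect square.
Hence t = 9 is a counterexample.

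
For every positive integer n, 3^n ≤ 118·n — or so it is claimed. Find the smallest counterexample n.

For n = 1, 2, 3, 4, 5 the conclusion holds.
n = 6: 3^n = 729 and 118·n = 708, so 729 > 708.

n = 6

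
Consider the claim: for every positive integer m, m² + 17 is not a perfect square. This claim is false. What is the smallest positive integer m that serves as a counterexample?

m = 1: 1² + 17 = 18, not a perfect square.
m = 2: 2² + 17 = 21, not a perfect square.
m = 3: 3² + 17 = 26, not a perfect square.
m = 4: 4² + 17 = 33, not a perfect square.
m = 5: 5² + 17 = 42, not a perfect square.
m = 6: 6² + 17 = 53, not a perfect square.
m = 7: 7² + 17 = 66, not a perfect square.
m = 8: 8² + 17 = 81 = 9², a perfect square.

m = 8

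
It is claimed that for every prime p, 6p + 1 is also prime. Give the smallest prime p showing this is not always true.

Check each prime p in order until 6p + 1 is not prime.
The first 7 eligible values, up to p = 17, all satisfy the conclusion.
p = 19: 6p + 1 = 115 = 5 × 23, not prime.
Hence p = 19 is a counterexample.

p = 19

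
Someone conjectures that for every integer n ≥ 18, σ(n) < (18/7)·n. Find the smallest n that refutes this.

n = 48

For n = 18, 19, 20, 21, …, 45, 46, 47 the conclusion holds.
n = 48: σ(48) = 124; 124 ≥ 864/7.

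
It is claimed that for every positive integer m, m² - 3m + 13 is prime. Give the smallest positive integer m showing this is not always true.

A counterexample is any positive integer m such that m² - 3m + 13 is not prime; we check each in order.
For m = 1, 2, 3, 4, …, 9, 10, 11 the conclusion holds.
m = 12: m² - 3m + 13 = 121 = 11 × 11, composite.
Thus m = 12 disproves the claim, and no smaller m works.

m = 12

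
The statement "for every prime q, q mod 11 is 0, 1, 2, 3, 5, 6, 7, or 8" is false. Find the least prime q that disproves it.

For q = 2, 3, 5, 7, 11, 13, 17, 19, 23, 29 the conclusion holds.
q = 31: 31 mod 11 = 9 — not in {0, 1, 2, 3, 5, 6, 7, 8}.

q = 31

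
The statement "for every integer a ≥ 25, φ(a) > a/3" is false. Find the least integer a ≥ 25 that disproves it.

We need the least integer a ≥ 25 for which the claim fails.
The first 5 eligible values, up to a = 29, all satisfy the conclusion.
a = 30: φ(30) = 8 and 30/3 = 10, so φ(30) ≤ 30/3.
So a = 30 is the smallest counterexample.

a = 30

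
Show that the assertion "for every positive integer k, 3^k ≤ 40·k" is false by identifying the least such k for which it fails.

Check each positive integer k in order until 3^k > 40·k.
For k = 1, 2, 3, 4 the conclusion holds.
k = 5: 3^k = 243 and 40·k = 200, so 243 > 200.

k = 5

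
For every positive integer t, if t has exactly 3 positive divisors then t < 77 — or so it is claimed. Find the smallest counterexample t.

t = 121

For t = 4, 9, 25, 49 the conclusion holds.
t = 121: τ(121) = 3; 121 ≥ 77.
Hence t = 121 is a counterexample.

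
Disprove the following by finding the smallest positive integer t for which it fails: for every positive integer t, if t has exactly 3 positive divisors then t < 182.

t = 289

The first 6 eligible values, up to t = 169, all satisfy the conclusion.
t = 289: τ(289) = 3; 289 ≥ 182.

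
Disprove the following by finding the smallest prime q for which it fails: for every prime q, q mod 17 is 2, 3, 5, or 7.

q = 11

Check each prime q in order until the claim fails.
q = 2: 2 mod 17 = 2.
q = 3: 3 mod 17 = 3.
q = 5: 5 mod 17 = 5.
q = 7: 7 mod 17 = 7.
q = 11: 11 mod 17 = 11 — not in {2, 3, 5, 7}.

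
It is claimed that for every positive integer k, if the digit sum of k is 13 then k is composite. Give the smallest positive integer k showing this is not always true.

k = 49: digit sum 13; 49 is composite.
k = 58: digit sum 13; 58 is composite.
k = 67: digit sum 13; 67 is prime, not composite.
So k = 67 is the smallest counterexample.

k = 67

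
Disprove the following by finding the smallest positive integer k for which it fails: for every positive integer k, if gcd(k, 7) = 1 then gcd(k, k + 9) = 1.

k = 3

Check each positive integer k in order until gcd(k, 7) = 1 but gcd(k, k + 9) > 1.
For k = 1, 2 the conclusion holds.
k = 3: gcd(3, 12) = 3.
Thus k = 3 disproves the claim, and no smaller k works.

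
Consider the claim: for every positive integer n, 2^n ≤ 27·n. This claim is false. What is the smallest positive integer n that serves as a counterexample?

n = 1: 2^n = 2 and 27·n = 27, so 2 ≤ 27.
n = 2: 2^n = 4 and 27·n = 54, so 4 ≤ 54.
n = 3: 2^n = 8 and 27·n = 81, so 8 ≤ 81.
n = 4: 2^n = 16 and 27·n = 108, so 16 ≤ 108.
n = 5: 2^n = 32 and 27·n = 135, so 32 ≤ 135.
n = 6: 2^n = 64 and 27·n = 162, so 64 ≤ 162.
n = 7: 2^n = 128 and 27·n = 189, so 128 ≤ 189.
n = 8: 2^n = 256 and 27·n = 216, so 256 > 216.

n = 8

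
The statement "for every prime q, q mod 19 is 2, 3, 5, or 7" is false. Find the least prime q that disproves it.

q = 11

We need the least prime q for which the claim fails.
The first 4 eligible values, up to q = 7, all satisfy the conclusion.
q = 11: 11 mod 19 = 11 — not in {2, 3, 5, 7}.
So q = 11 is the smallest counterexample.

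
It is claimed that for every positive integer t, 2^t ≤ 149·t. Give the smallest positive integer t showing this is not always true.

t = 11

Check each positive integer t in order until 2^t > 149·t.
For t = 1, 2, 3, 4, 5, 6, 7, 8, 9, 10 the conclusion holds.
t = 11: 2^t = 2048 and 149·t = 1639, so 2048 > 1639.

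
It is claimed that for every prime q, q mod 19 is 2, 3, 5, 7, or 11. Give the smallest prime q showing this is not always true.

A counterexample is any prime q such that the claim fails; we check each in order.
The first 5 eligible values, up to q = 11, all satisfy the conclusion.
q = 13: 13 mod 19 = 13 — not in {2, 3, 5, 7, 11}.
Hence q = 13 is a counterexample.

q = 13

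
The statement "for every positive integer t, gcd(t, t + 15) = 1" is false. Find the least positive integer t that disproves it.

t = 1: gcd(1, 16) = 1.
t = 2: gcd(2, 17) = 1.
t = 3: gcd(3, 18) = 3.
Thus t = 3 disproves the claim, and no smaller t works.

t = 3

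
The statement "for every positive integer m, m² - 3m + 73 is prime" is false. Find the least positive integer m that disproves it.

m = 4

m = 1: m² - 3m + 73 = 71, prime.
m = 2: m² - 3m + 73 = 71, prime.
m = 3: m² - 3m + 73 = 73, prime.
m = 4: m² - 3m + 73 = 77 = 7 × 11, composite.
Thus m = 4 disproves the claim, and no smaller m works.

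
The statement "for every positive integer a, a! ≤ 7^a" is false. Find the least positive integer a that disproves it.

A counterexample is any positive integer a such that a! > 7^a; we check each in order.
The first 16 eligible values, up to a = 16, all satisfy the conclusion.
a = 17: a! = 355687428096000 and 7^a = 232630513987207, so 355687428096000 > 232630513987207.

a = 17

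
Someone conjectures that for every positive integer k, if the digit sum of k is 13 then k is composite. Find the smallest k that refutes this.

k = 67

A counterexample is any positive integer k such that the digit sum of k is 13 but k is prime; we check each in order.
For k = 49, 58 the conclusion holds.
k = 67: digit sum 13; 67 is prime, not composite.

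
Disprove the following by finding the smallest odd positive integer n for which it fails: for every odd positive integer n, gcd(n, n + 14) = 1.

n = 7

n = 1: gcd(1, 15) = 1.
n = 3: gcd(3, 17) = 1.
n = 5: gcd(5, 19) = 1.
n = 7: gcd(7, 21) = 7.
Hence n = 7 is a counterexample.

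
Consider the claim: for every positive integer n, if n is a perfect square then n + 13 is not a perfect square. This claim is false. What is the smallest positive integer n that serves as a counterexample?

n = 36

Check each positive integer n in order until n is a perfect square but n + 13 is a perfect square.
For n = 1, 4, 9, 16, 25 the conclusion holds.
n = 36: 36 = 6² and 36 + 13 = 49 = 7².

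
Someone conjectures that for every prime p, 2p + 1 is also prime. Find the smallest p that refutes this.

For p = 2, 3, 5 the conclusion holds.
p = 7: 2p + 1 = 15 = 3 × 5, not prime.

p = 7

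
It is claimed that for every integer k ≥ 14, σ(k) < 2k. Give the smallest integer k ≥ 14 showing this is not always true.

We need the least integer k ≥ 14 for which the claim fails.
For k = 14, 15, 16, 17 the conclusion holds.
k = 18: σ(18) = 39; 39 ≥ 36.

k = 18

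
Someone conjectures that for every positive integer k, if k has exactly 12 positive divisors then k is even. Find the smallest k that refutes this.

A counterexample is any positive integer k such that k has exactly 12 positive divisors but k is odd; we check each in order.
For k = 60, 72, 84, 90, …, 294, 306, 308 the conclusion holds.
k = 315: divisors of 315: 12 divisors; 315 is odd.
Thus k = 315 disproves the claim, and no smaller k works.

k = 315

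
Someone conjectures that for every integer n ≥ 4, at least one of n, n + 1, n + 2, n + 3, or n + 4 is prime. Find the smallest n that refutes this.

We need the least integer n ≥ 4 for which n, n + 1, n + 2, n + 3, n + 4 are all composite.
The first 20 eligible values, up to n = 23, all satisfy the conclusion.
n = 24: 24 = 2 × 12; 25 = 5 × 5; 26 = 2 × 13; 27 = 3 × 9; 28 = 2 × 14 — all composite.

n = 24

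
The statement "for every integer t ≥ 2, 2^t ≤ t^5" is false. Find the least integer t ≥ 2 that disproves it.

t = 23

We need the least integer t ≥ 2 for which 2^t > t^5.
For t = 2, 3, 4, 5, …, 20, 21, 22 the conclusion holds.
t = 23: 2^t = 8388608 and t^5 = 6436343, so 8388608 > 6436343.
Thus t = 23 disproves the claim, and no smaller t works.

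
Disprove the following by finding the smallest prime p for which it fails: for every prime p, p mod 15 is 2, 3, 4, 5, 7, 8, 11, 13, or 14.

p = 31

We need the least prime p for which the claim fails.
The first 10 eligible values, up to p = 29, all satisfy the conclusion.
p = 31: 31 mod 15 = 1 — not in {2, 3, 4, 5, 7, 8, 11, 13, 14}.
Thus p = 31 disproves the claim, and no smaller p works.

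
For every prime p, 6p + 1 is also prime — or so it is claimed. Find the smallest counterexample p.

p = 19

p = 2: 6p + 1 = 13, prime.
p = 3: 6p + 1 = 19, prime.
p = 5: 6p + 1 = 31, prime.
p = 7: 6p + 1 = 43, prime.
p = 11: 6p + 1 = 67, prime.
p = 13: 6p + 1 = 79, prime.
p = 17: 6p + 1 = 103, prime.
p = 19: 6p + 1 = 115 = 5 × 23, not prime.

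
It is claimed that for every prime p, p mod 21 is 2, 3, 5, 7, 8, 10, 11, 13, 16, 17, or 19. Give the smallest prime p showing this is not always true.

p = 41

Check each prime p in order until the claim fails.
For p = 2, 3, 5, 7, …, 29, 31, 37 the conclusion holds.
p = 41: 41 mod 21 = 20 — not in {2, 3, 5, 7, 8, 10, 11, 13, 16, 17, 19}.
Thus p = 41 disproves the claim, and no smaller p works.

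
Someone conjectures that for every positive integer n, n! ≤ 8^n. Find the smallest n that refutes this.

For n = 1, 2, 3, 4, …, 17, 18, 19 the conclusion holds.
n = 20: n! = 2432902008176640000 and 8^n = 1152921504606846976, so 2432902008176640000 > 1152921504606846976.

n = 20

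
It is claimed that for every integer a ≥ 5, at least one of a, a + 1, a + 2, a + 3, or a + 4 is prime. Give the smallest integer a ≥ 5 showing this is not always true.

A counterexample is any integer a ≥ 5 such that a, a + 1, a + 2, a + 3, a + 4 are all composite; we check each in order.
The first 19 eligible values, up to a = 23, all satisfy the conclusion.
a = 24: 24 = 2 × 12; 25 = 5 × 5; 26 = 2 × 13; 27 = 3 × 9; 28 = 2 × 14 — all composite.
So a = 24 is the smallest counterexample.

a = 24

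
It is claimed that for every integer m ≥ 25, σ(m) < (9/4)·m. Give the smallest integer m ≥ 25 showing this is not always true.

For m = 25, 26, 27, 28, 29 the conclusion holds.
m = 30: σ(30) = 72; 72 ≥ 135/2.

m = 30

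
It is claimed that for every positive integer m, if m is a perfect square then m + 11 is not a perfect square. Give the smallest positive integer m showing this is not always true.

We need the least positive integer m for which m is a perfect square but m + 11 is a perfect square.
For m = 1, 4, 9, 16 the conclusion holds.
m = 25: 25 = 5² and 25 + 11 = 36 = 6².
Hence m = 25 is a counterexample.

m = 25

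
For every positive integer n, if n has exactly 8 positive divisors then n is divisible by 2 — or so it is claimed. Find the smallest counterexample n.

n = 105

We need the least positive integer n for which n has exactly 8 positive divisors but n is not divisible by 2.
For n = 24, 30, 40, 42, …, 88, 102, 104 the conclusion holds.
n = 105: τ(105) = 8; 105 mod 2 = 1.
So n = 105 is the smallest counterexample.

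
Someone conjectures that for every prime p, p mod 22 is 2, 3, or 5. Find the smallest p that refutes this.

p = 2: 2 mod 22 = 2.
p = 3: 3 mod 22 = 3.
p = 5: 5 mod 22 = 5.
p = 7: 7 mod 22 = 7 — not in {2, 3, 5}.

p = 7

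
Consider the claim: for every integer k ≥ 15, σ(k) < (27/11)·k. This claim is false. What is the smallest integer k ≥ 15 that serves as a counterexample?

k = 24

Check each integer k ≥ 15 in order until the claim fails.
For k = 15, 16, 17, 18, 19, 20, 21, 22, 23 the conclusion holds.
k = 24: σ(24) = 60; 60 ≥ 648/11.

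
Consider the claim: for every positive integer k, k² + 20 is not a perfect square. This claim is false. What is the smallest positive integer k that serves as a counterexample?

k = 4

A counterexample is any positive integer k such that k² + 20 is a perfect square; we check each in order.
k = 1: 1² + 20 = 21, not a perfect square.
k = 2: 2² + 20 = 24, not a perfect square.
k = 3: 3² + 20 = 29, not a perfect square.
k = 4: 4² + 20 = 36 = 6², a perfect square.
So k = 4 is the smallest counterexample.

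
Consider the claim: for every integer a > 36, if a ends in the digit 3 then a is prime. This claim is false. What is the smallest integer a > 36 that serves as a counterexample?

Check each integer a > 36 in order until a ends in the digit 3 but a is not prime.
For a = 43, 53 the conclusion holds.
a = 63: 63 ends in 3; 63 = 3 × 21, composite.
So a = 63 is the smallest counterexample.

a = 63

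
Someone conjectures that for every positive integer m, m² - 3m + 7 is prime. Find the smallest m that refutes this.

Check each positive integer m in order until m² - 3m + 7 is not prime.
For m = 1, 2, 3, 4, 5 the conclusion holds.
m = 6: m² - 3m + 7 = 25 = 5 × 5, composite.
Thus m = 6 disproves the claim, and no smaller m works.

m = 6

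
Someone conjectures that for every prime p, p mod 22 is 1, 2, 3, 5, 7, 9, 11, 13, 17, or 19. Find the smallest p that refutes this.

We need the least prime p for which the claim fails.
For p = 2, 3, 5, 7, …, 23, 29, 31 the conclusion holds.
p = 37: 37 mod 22 = 15 — not in {1, 2, 3, 5, 7, 9, 11, 13, 17, 19}.
Hence p = 37 is a counterexample.

p = 37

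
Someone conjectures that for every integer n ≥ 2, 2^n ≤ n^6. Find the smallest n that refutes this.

We need the least integer n ≥ 2 for which 2^n > n^6.
For n = 2, 3, 4, 5, …, 27, 28, 29 the conclusion holds.
n = 30: 2^n = 1073741824 and n^6 = 729000000, so 1073741824 > 729000000.
Thus n = 30 disproves the claim, and no smaller n works.

n = 30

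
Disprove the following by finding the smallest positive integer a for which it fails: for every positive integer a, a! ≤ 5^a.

a = 12

For a = 1, 2, 3, 4, …, 9, 10, 11 the conclusion holds.
a = 12: a! = 479001600 and 5^a = 244140625, so 479001600 > 244140625.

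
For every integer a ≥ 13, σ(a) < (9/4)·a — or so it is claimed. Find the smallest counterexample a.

a = 24

Check each integer a ≥ 13 in order until the claim fails.
For a = 13, 14, 15, 16, …, 21, 22, 23 the conclusion holds.
a = 24: σ(24) = 60; 60 ≥ 54.
Hence a = 24 is a counterexample.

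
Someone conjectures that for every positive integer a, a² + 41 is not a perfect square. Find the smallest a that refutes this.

A counterexample is any positive integer a such that a² + 41 is a perfect square; we check each in order.
For a = 1, 2, 3, 4, …, 17, 18, 19 the conclusion holds.
a = 20: 20² + 41 = 441 = 21², a perfect square.
Hence a = 20 is a counterexample.

a = 20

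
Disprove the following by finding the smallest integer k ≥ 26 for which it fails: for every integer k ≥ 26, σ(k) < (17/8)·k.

The first 4 eligible values, up to k = 29, all satisfy the conclusion.
k = 30: σ(30) = 72; 72 ≥ 255/4.

k = 30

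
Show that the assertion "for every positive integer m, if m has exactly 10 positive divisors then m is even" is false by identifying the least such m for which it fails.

m = 405

A counterexample is any positive integer m such that m has exactly 10 positive divisors but m is odd; we check each in order.
For m = 48, 80, 112, 162, 176, 208, 272, 304, 368 the conclusion holds.
m = 405: divisors of 405: 10 divisors; 405 is odd.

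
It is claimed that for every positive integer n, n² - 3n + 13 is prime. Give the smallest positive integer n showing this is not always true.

We need the least positive integer n for which n² - 3n + 13 is not prime.
The first 11 eligible values, up to n = 11, all satisfy the conclusion.
n = 12: n² - 3n + 13 = 121 = 11 × 11, composite.
Thus n = 12 disproves the claim, and no smaller n works.

n = 12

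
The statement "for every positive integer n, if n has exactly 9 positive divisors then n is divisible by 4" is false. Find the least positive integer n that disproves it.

For n = 36, 100, 196 the conclusion holds.
n = 225: τ(225) = 9; 225 mod 4 = 1.
Thus n = 225 disproves the claim, and no smaller n works.

n = 225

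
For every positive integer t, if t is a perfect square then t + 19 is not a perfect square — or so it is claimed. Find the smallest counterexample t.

t = 81

We need the least positive integer t for which t is a perfect square but t + 19 is a perfect square.
The first 8 eligible values, up to t = 64, all satisfy the conclusion.
t = 81: 81 = 9² and 81 + 19 = 100 = 10².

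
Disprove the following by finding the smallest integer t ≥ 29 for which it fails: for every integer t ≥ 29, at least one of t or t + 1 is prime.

t = 32

A counterexample is any integer t ≥ 29 such that t, t + 1 are both composite; we check each in order.
For t = 29, 30, 31 the conclusion holds.
t = 32: 32 = 2 × 16; 33 = 3 × 11 — both composite.
Hence t = 32 is a counterexample.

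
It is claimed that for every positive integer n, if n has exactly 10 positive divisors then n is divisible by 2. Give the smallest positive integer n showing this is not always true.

A counterexample is any positive integer n such that n has exactly 10 positive divisors but n is not divisible by 2; we check each in order.
For n = 48, 80, 112, 162, 176, 208, 272, 304, 368 the conclusion holds.
n = 405: τ(405) = 10; 405 mod 2 = 1.

n = 405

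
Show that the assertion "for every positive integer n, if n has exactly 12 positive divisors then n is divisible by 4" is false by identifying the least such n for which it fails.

n = 90

We need the least positive integer n for which n has exactly 12 positive divisors but n is not divisible by 4.
n = 60: τ(60) = 12; 60 mod 4 = 0.
n = 72: τ(72) = 12; 72 mod 4 = 0.
n = 84: τ(84) = 12; 84 mod 4 = 0.
n = 90: τ(90) = 12; 90 mod 4 = 2.
Hence n = 90 is a counterexample.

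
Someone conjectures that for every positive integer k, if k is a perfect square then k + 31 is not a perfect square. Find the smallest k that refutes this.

k = 225

For k = 1, 4, 9, 16, …, 144, 169, 196 the conclusion holds.
k = 225: 225 = 15² and 225 + 31 = 256 = 16².
Hence k = 225 is a counterexample.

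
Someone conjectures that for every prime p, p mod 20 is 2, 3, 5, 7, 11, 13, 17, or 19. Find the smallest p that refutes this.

p = 29

For p = 2, 3, 5, 7, 11, 13, 17, 19, 23 the conclusion holds.
p = 29: 29 mod 20 = 9 — not in {2, 3, 5, 7, 11, 13, 17, 19}.
Thus p = 29 disproves the claim, and no smaller p works.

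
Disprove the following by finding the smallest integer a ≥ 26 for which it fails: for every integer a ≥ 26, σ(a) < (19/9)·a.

a = 30

Check each integer a ≥ 26 in order until the claim fails.
a = 26: σ(26) = 42; 42 < 494/9.
a = 27: σ(27) = 40; 40 < 57.
a = 28: σ(28) = 56; 56 < 532/9.
a = 29: σ(29) = 30; 30 < 551/9.
a = 30: σ(30) = 72; 72 ≥ 190/3.
Thus a = 30 disproves the claim, and no smaller a works.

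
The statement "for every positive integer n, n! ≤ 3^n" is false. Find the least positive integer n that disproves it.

n = 7

For n = 1, 2, 3, 4, 5, 6 the conclusion holds.
n = 7: n! = 5040 and 3^n = 2187, so 5040 > 2187.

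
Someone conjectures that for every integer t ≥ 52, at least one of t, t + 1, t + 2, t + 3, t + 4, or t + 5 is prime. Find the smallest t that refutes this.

For t = 52, 53, 54, 55, …, 87, 88, 89 the conclusion holds.
t = 90: 90 = 2 × 45; 91 = 7 × 13; 92 = 2 × 46; 93 = 3 × 31; 94 = 2 × 47; 95 = 5 × 19 — all composite.
Thus t = 90 disproves the claim, and no smaller t works.

t = 90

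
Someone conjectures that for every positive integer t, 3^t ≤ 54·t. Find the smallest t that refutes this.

t = 6

The first 5 eligible values, up to t = 5, all satisfy the conclusion.
t = 6: 3^t = 729 and 54·t = 324, so 729 > 324.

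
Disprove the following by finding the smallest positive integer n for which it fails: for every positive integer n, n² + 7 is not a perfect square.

n = 3

n = 1: 1² + 7 = 8, not a perfect square.
n = 2: 2² + 7 = 11, not a perfect square.
n = 3: 3² + 7 = 16 = 4², a perfect square.
Hence n = 3 is a counterexample.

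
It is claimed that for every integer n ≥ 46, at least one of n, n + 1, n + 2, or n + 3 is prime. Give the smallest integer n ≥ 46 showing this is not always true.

We need the least integer n ≥ 46 for which n, n + 1, n + 2, n + 3 are all composite.
n = 46: 47 is prime.
n = 47: 47 is prime.
n = 48: 48 = 2 × 24; 49 = 7 × 7; 50 = 2 × 25; 51 = 3 × 17 — all composite.

n = 48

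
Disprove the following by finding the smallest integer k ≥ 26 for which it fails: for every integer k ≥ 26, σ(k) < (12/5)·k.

k = 30

k = 26: σ(26) = 42; 42 < 312/5.
k = 27: σ(27) = 40; 40 < 324/5.
k = 28: σ(28) = 56; 56 < 336/5.
k = 29: σ(29) = 30; 30 < 348/5.
k = 30: σ(30) = 72; 72 ≥ 72.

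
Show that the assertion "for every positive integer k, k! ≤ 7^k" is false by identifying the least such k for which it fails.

A counterexample is any positive integer k such that k! > 7^k; we check each in order.
For k = 1, 2, 3, 4, …, 14, 15, 16 the conclusion holds.
k = 17: k! = 355687428096000 and 7^k = 232630513987207, so 355687428096000 > 232630513987207.

k = 17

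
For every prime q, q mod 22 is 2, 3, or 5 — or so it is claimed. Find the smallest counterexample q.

We need the least prime q for which the claim fails.
q = 2: 2 mod 22 = 2.
q = 3: 3 mod 22 = 3.
q = 5: 5 mod 22 = 5.
q = 7: 7 mod 22 = 7 — not in {2, 3, 5}.

q = 7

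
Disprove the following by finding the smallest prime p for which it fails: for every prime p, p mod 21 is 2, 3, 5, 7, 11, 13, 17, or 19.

A counterexample is any prime p such that the claim fails; we check each in order.
For p = 2, 3, 5, 7, 11, 13, 17, 19, 23 the conclusion holds.
p = 29: 29 mod 21 = 8 — not in {2, 3, 5, 7, 11, 13, 17, 19}.
Hence p = 29 is a counterexample.

p = 29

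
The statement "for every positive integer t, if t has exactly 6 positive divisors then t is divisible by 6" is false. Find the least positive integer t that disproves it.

t = 20

We need the least positive integer t for which t has exactly 6 positive divisors but t is not divisible by 6.
For t = 12, 18 the conclusion holds.
t = 20: τ(20) = 6; 20 mod 6 = 2.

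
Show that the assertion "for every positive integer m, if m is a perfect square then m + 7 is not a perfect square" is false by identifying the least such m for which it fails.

We need the least positive integer m for which m is a perfect square but m + 7 is a perfect square.
For m = 1, 4 the conclusion holds.
m = 9: 9 = 3² and 9 + 7 = 16 = 4².

m = 9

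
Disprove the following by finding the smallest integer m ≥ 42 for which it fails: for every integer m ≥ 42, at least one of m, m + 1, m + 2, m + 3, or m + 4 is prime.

m = 48

The first 6 eligible values, up to m = 47, all satisfy the conclusion.
m = 48: 48 = 2 × 24; 49 = 7 × 7; 50 = 2 × 25; 51 = 3 × 17; 52 = 2 × 26 — all composite.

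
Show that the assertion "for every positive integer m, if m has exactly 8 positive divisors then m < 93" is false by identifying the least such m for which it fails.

m = 102

We need the least positive integer m for which m has exactly 8 positive divisors but the claim fails.
For m = 24, 30, 40, 42, 54, 56, 66, 70, 78, 88 the conclusion holds.
m = 102: τ(102) = 8; 102 ≥ 93.
Hence m = 102 is a counterexample.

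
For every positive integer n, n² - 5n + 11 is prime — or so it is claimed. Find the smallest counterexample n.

n = 7

We need the least positive integer n for which n² - 5n + 11 is not prime.
n = 1: n² - 5n + 11 = 7, prime.
n = 2: n² - 5n + 11 = 5, prime.
n = 3: n² - 5n + 11 = 5, prime.
n = 4: n² - 5n + 11 = 7, prime.
n = 5: n² - 5n + 11 = 11, prime.
n = 6: n² - 5n + 11 = 17, prime.
n = 7: n² - 5n + 11 = 25 = 5 × 5, composite.
Hence n = 7 is a counterexample.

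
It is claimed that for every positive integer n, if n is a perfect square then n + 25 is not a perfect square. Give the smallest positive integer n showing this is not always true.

n = 144

We need the least positive integer n for which n is a perfect square but n + 25 is a perfect square.
For n = 1, 4, 9, 16, …, 81, 100, 121 the conclusion holds.
n = 144: 144 = 12² and 144 + 25 = 169 = 13².
So n = 144 is the smallest counterexample.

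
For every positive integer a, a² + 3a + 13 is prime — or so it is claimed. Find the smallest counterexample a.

a = 9

For a = 1, 2, 3, 4, 5, 6, 7, 8 the conclusion holds.
a = 9: a² + 3a + 13 = 121 = 11 × 11, composite.
So a = 9 is the smallest counterexample.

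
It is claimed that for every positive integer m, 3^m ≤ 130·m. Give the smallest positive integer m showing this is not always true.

m = 7

We need the least positive integer m for which 3^m > 130·m.
For m = 1, 2, 3, 4, 5, 6 the conclusion holds.
m = 7: 3^m = 2187 and 130·m = 910, so 2187 > 910.
Thus m = 7 disproves the claim, and no smaller m works.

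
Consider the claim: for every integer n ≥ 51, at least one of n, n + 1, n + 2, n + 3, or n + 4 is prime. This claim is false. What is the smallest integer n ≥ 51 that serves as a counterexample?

n = 54

A counterexample is any integer n ≥ 51 such that n, n + 1, n + 2, n + 3, n + 4 are all composite; we check each in order.
n = 51: 53 is prime.
n = 52: 53 is prime.
n = 53: 53 is prime.
n = 54: 54 = 2 × 27; 55 = 5 × 11; 56 = 2 × 28; 57 = 3 × 19; 58 = 2 × 29 — all composite.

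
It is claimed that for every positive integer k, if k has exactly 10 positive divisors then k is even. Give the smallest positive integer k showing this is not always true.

k = 405

The first 9 eligible values, up to k = 368, all satisfy the conclusion.
k = 405: divisors of 405: 10 divisors; 405 is odd.
So k = 405 is the smallest counterexample.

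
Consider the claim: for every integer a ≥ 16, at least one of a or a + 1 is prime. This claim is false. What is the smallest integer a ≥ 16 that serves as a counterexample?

A counterexample is any integer a ≥ 16 such that a, a + 1 are both composite; we check each in order.
The first 4 eligible values, up to a = 19, all satisfy the conclusion.
a = 20: 20 = 2 × 10; 21 = 3 × 7 — both composite.
So a = 20 is the smallest counterexample.

a = 20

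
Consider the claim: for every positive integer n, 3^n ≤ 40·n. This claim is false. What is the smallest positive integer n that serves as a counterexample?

Check each positive integer n in order until 3^n > 40·n.
The first 4 eligible values, up to n = 4, all satisfy the conclusion.
n = 5: 3^n = 243 and 40·n = 200, so 243 > 200.

n = 5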